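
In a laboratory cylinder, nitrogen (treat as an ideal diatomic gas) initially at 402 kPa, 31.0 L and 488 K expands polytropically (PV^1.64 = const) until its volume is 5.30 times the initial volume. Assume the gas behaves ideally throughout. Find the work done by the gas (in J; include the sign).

n = P₁V₁/(RT₁) = 402×31.0/(8.314×488) = 3.07 mol.
Polytropic n=1.64: T₂ = T₁(V₁/V₂)^(n−1) = 488×(0.189)^0.64 = 168 K; P₂ = P₁(V₁/V₂)^n = 26.1 kPa.
W = (P₁V₁−P₂V₂)/(n−1) = (402×31.0−26.1×164)/0.64 = 12800 J.

12800 J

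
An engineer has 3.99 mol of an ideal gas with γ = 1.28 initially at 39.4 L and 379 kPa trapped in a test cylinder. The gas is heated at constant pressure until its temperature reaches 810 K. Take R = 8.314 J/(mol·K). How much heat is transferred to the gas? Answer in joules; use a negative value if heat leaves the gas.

T₁ = P₁V₁/(nR) = 379×39.4/(3.99×8.314) = 450 K.
Isobaric: P stays 379 kPa; V/T = const ⇒ T₂ = 810 K, V₂ = 70.9 L.
W = PΔV = 379×(70.9−39.4) kPa·L = 11900 J.
ΔU = nCvΔT = 3.99×29.7×(810−450) = 42600 J.
Q = ΔU + W = nCpΔT = 54600 J.

54600 J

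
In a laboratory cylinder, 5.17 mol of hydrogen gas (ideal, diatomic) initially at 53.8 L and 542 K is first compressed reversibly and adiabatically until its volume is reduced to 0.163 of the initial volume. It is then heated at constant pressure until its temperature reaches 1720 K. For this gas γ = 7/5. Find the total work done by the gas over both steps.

P₁ = nRT₁/V₁ = 5.17×8.314×542/53.8 = 433 kPa.
Step 1 — Adiabatic: TV^(γ−1) = const ⇒ T₂ = 542×(6.13)^0.400 = 1120 K; PV^γ = const ⇒ P₂ = 5490 kPa.
ΔU = nCvΔT = 5.17×20.8×(1120−542) = 62100 J.
Q = 0 for an adiabatic process, so W = −ΔU = -62100 J.
State after step 1: P = 5490 kPa, V = 8.77 L, T = 1120 K.
Step 2 — Isobaric: P stays 5490 kPa; V/T = const ⇒ T₂ = 1720 K, V₂ = 13.5 L.
W = PΔV = 5490×(13.5−8.77) kPa·L = 25800 J.
ΔU = nCvΔT = 5.17×20.8×(1720−1120) = 64500 J.
Q = ΔU + W = nCpΔT = 90300 J.
Net over both steps: W = -36300 J, Q = 90300 J, ΔU = 127000 J.

-36300 J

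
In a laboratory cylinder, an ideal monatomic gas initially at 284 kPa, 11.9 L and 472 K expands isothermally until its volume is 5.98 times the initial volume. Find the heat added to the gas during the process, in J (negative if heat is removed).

6040 J

n = P₁V₁/(RT₁) = 284×11.9/(8.314×472) = 0.861 mol.
Isothermal: T stays 472 K; PV = const ⇒ V₂ = 71.2 L, P₂ = 47.5 kPa.
ΔU = 0 (ideal gas, T constant).
W = nRT ln(V₂/V₁) = 0.861×8.314×472×ln(5.98) = 6040 J.
Q = ΔU + W = 6040 J.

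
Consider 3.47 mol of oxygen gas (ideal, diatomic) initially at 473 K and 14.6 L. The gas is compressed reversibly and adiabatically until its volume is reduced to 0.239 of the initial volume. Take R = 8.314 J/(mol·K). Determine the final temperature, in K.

838 K

P₁ = nRT₁/V₁ = 3.47×8.314×473/14.6 = 935 kPa.
Adiabatic: TV^(γ−1) = const ⇒ T₂ = 473×(4.18)^0.400 = 838 K; PV^γ = const ⇒ P₂ = 6930 kPa.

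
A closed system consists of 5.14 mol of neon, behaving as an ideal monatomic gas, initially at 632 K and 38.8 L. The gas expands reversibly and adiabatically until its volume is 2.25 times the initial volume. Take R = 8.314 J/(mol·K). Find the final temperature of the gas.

P₁ = nRT₁/V₁ = 5.14×8.314×632/38.8 = 696 kPa.
Adiabatic: TV^(γ−1) = const ⇒ T₂ = 632×(0.444)^0.667 = 368 K; PV^γ = const ⇒ P₂ = 180 kPa.

368 K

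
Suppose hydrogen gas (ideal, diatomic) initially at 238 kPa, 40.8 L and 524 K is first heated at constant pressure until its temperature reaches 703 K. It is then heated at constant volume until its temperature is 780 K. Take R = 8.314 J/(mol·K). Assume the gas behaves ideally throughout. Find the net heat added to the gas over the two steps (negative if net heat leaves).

n = P₁V₁/(RT₁) = 238×40.8/(8.314×524) = 2.23 mol.
Step 1 — Isobaric: P stays 238 kPa; V/T = const ⇒ T₂ = 703 K, V₂ = 54.7 L.
W = PΔV = 238×(54.7−40.8) kPa·L = 3320 J.
ΔU = nCvΔT = 2.23×20.8×(703−524) = 8290 J.
Q = ΔU + W = nCpΔT = 11600 J.
State after step 1: P = 238 kPa, V = 54.7 L, T = 703 K.
Step 2 — Isochoric: V stays 54.7 L; P/T = const ⇒ T₂ = 780 K, P₂ = 264 kPa.
W = 0 (no volume change).
ΔU = nCvΔT = 2.23×20.8×(780−703) = 3570 J.
Q = ΔU = 3570 J.
Net over both steps: W = 3320 J, Q = 15200 J, ΔU = 11900 J.

15200 J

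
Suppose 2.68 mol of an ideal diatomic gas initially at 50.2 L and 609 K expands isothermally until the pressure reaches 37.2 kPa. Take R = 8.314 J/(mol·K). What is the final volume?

P₁ = nRT₁/V₁ = 2.68×8.314×609/50.2 = 270 kPa.
Isothermal: T stays 609 K; PV = const ⇒ V₂ = 365 L, P₂ = 37.2 kPa.

365 L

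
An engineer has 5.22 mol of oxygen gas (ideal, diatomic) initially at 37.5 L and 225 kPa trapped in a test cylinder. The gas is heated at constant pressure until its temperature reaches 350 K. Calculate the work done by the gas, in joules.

T₁ = P₁V₁/(nR) = 225×37.5/(5.22×8.314) = 194 K.
Isobaric: P stays 225 kPa; V/T = const ⇒ T₂ = 350 K, V₂ = 67.5 L.
W = PΔV = 225×(67.5−37.5) kPa·L = 6750 J.

6750 J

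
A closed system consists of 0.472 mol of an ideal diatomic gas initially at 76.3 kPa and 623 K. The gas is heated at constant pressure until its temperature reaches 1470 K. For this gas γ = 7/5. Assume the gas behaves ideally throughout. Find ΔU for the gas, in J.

8310 J

V₁ = nRT₁/P₁ = 0.472×8.314×623/76.3 = 32.0 L.
Isobaric: P stays 76.3 kPa; V/T = const ⇒ T₂ = 1470 K, V₂ = 75.6 L.
For an ideal gas ΔU = nCvΔT with Cv = (5/2)R = 20.8 J/(mol·K).
ΔU = 0.472×20.8×(1470−623) = 8310 J.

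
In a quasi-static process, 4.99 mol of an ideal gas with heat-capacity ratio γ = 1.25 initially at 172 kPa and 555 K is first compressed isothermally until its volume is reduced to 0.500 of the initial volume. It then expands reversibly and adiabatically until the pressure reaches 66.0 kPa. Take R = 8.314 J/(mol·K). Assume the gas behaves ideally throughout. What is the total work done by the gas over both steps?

9940 J

V₁ = nRT₁/P₁ = 4.99×8.314×555/172 = 134 L.
Step 1 — Isothermal: T stays 555 K; PV = const ⇒ V₂ = 66.9 L, P₂ = 344 kPa.
ΔU = 0 (ideal gas, T constant).
W = nRT ln(V₂/V₁) = 4.99×8.314×555×ln(0.500) = -16000 J.
Q = ΔU + W = -16000 J.
State after step 1: P = 344 kPa, V = 66.9 L, T = 555 K.
Step 2 — Adiabatic: T₂/T₁ = (P₂/P₁)^((γ−1)/γ) ⇒ T₂ = 555×(0.192)^0.200 = 399 K; V₂ = 251 L.
ΔU = nCvΔT = 4.99×33.3×(399−555) = -25900 J.
Q = 0 for an adiabatic process, so W = −ΔU = 25900 J.
Net over both steps: W = 9940 J, Q = -16000 J, ΔU = -25900 J.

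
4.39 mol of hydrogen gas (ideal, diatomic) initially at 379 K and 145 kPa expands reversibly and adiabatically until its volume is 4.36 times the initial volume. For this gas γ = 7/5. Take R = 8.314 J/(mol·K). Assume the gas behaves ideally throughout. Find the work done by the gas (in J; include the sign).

15400 J

V₁ = nRT₁/P₁ = 4.39×8.314×379/145 = 95.4 L.
Adiabatic: TV^(γ−1) = const ⇒ T₂ = 379×(0.229)^0.400 = 210 K; PV^γ = const ⇒ P₂ = 18.5 kPa.
ΔU = nCvΔT = 4.39×20.8×(210−379) = -15400 J.
Q = 0 for an adiabatic process, so W = −ΔU = 15400 J.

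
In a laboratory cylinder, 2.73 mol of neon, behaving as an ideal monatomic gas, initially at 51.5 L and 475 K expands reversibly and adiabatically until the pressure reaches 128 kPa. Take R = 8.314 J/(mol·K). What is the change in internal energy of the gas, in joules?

P₁ = nRT₁/V₁ = 2.73×8.314×475/51.5 = 209 kPa.
Adiabatic: T₂/T₁ = (P₂/P₁)^((γ−1)/γ) ⇒ T₂ = 475×(0.611)^0.400 = 390 K; V₂ = 69.2 L.
For an ideal gas ΔU = nCvΔT with Cv = (3/2)R = 12.5 J/(mol·K).
ΔU = 2.73×12.5×(390−475) = -2890 J.

-2890 J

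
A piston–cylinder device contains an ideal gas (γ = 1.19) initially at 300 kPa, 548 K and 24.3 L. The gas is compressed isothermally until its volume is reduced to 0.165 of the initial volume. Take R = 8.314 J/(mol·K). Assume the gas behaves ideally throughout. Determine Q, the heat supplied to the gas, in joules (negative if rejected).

-13100 J

n = P₁V₁/(RT₁) = 300×24.3/(8.314×548) = 1.60 mol.
Isothermal: T stays 548 K; PV = const ⇒ V₂ = 4.01 L, P₂ = 1820 kPa.
ΔU = 0 (ideal gas, T constant).
W = nRT ln(V₂/V₁) = 1.60×8.314×548×ln(0.165) = -13100 J.
Q = ΔU + W = -13100 J.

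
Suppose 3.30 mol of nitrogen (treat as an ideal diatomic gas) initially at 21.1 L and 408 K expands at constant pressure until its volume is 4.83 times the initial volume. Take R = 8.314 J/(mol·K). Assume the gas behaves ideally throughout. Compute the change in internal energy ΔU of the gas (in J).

P₁ = nRT₁/V₁ = 3.30×8.314×408/21.1 = 531 kPa.
Isobaric: P stays 531 kPa; V/T = const ⇒ T₂ = 1970 K, V₂ = 102 L.
For an ideal gas ΔU = nCvΔT with Cv = (5/2)R = 20.8 J/(mol·K).
ΔU = 3.30×20.8×(1970−408) = 107000 J.

107000 J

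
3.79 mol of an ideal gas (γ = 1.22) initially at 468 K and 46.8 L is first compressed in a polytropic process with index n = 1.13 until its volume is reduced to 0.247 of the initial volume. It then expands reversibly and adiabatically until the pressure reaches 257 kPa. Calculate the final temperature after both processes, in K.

407 K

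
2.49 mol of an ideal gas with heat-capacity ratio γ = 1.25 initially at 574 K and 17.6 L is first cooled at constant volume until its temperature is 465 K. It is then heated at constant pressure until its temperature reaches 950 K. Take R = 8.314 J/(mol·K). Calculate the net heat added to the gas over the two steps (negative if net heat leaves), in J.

41200 J

P₁ = nRT₁/V₁ = 2.49×8.314×574/17.6 = 675 kPa.
Step 1 — Isochoric: V stays 17.6 L; P/T = const ⇒ T₂ = 465 K, P₂ = 547 kPa.
W = 0 (no volume change).
ΔU = nCvΔT = 2.49×33.3×(465−574) = -9030 J.
Q = ΔU = -9030 J.
State after step 1: P = 547 kPa, V = 17.6 L, T = 465 K.
Step 2 — Isobaric: P stays 547 kPa; V/T = const ⇒ T₂ = 950 K, V₂ = 36.0 L.
W = PΔV = 547×(36.0−17.6) kPa·L = 10000 J.
ΔU = nCvΔT = 2.49×33.3×(950−465) = 40200 J.
Q = ΔU + W = nCpΔT = 50200 J.
Net over both steps: W = 10000 J, Q = 41200 J, ΔU = 31100 J.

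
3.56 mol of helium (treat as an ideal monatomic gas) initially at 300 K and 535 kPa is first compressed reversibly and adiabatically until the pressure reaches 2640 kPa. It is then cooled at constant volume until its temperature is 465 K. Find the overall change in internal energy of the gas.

7330 J

V₁ = nRT₁/P₁ = 3.56×8.314×300/535 = 16.6 L.
Step 1 — Adiabatic: T₂/T₁ = (P₂/P₁)^((γ−1)/γ) ⇒ T₂ = 300×(4.93)^0.400 = 568 K; V₂ = 6.37 L.
ΔU = nCvΔT = 3.56×12.5×(568−300) = 11900 J.
Q = 0 for an adiabatic process, so W = −ΔU = -11900 J.
State after step 1: P = 2640 kPa, V = 6.37 L, T = 568 K.
Step 2 — Isochoric: V stays 6.37 L; P/T = const ⇒ T₂ = 465 K, P₂ = 2160 kPa.
W = 0 (no volume change).
ΔU = nCvΔT = 3.56×12.5×(465−568) = -4580 J.
Q = ΔU = -4580 J.
Net over both steps: W = -11900 J, Q = -4580 J, ΔU = 7330 J.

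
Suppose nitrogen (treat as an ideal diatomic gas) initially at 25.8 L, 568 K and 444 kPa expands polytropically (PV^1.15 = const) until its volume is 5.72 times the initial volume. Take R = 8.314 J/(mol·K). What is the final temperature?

437 K

Polytropic n=1.15: T₂ = T₁(V₁/V₂)^(n−1) = 568×(0.175)^0.15 = 437 K; P₂ = P₁(V₁/V₂)^n = 59.8 kPa.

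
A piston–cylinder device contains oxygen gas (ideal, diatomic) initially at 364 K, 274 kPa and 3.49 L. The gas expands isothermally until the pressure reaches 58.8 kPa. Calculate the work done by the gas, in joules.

1470 J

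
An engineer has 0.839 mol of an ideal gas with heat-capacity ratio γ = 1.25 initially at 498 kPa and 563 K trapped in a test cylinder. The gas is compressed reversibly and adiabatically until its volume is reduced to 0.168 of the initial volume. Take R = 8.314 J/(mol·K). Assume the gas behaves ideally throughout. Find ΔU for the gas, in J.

8830 J

V₁ = nRT₁/P₁ = 0.839×8.314×563/498 = 7.89 L.
Adiabatic: TV^(γ−1) = const ⇒ T₂ = 563×(5.95)^0.250 = 879 K; PV^γ = const ⇒ P₂ = 4630 kPa.
For an ideal gas ΔU = nCvΔT with Cv = R/(γ−1) = 33.3 J/(mol·K).
ΔU = 0.839×33.3×(879−563) = 8830 J.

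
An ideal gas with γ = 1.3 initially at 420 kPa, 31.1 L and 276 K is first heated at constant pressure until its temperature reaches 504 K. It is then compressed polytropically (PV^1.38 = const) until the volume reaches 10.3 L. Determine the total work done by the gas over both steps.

-46500 J

n = P₁V₁/(RT₁) = 420×31.1/(8.314×276) = 5.69 mol.
Step 1 — Isobaric: P stays 420 kPa; V/T = const ⇒ T₂ = 504 K, V₂ = 56.8 L.
W = PΔV = 420×(56.8−31.1) kPa·L = 10800 J.
ΔU = nCvΔT = 5.69×27.7×(504−276) = 36000 J.
Q = ΔU + W = nCpΔT = 46800 J.
State after step 1: P = 420 kPa, V = 56.8 L, T = 504 K.
Step 2 — Polytropic n=1.38: T₂ = T₁(V₁/V₂)^(n−1) = 504×(5.51)^0.38 = 964 K; P₂ = P₁(V₁/V₂)^n = 4430 kPa.
W = (P₁V₁−P₂V₂)/(n−1) = (420×56.8−4430×10.3)/0.38 = -57300 J.
ΔU = nCvΔT = 5.69×27.7×(964−504) = 72600 J.
Q = ΔU + W = 15300 J.
Net over both steps: W = -46500 J, Q = 62000 J, ΔU = 109000 J.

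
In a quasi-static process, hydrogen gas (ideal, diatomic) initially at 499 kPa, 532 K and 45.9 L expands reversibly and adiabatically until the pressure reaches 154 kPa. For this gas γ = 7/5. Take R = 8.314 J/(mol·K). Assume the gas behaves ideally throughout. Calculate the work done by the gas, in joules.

16300 J

n = P₁V₁/(RT₁) = 499×45.9/(8.314×532) = 5.18 mol.
Adiabatic: T₂/T₁ = (P₂/P₁)^((γ−1)/γ) ⇒ T₂ = 532×(0.309)^0.286 = 380 K; V₂ = 106 L.
ΔU = nCvΔT = 5.18×20.8×(380−532) = -16300 J.
Q = 0 for an adiabatic process, so W = −ΔU = 16300 J.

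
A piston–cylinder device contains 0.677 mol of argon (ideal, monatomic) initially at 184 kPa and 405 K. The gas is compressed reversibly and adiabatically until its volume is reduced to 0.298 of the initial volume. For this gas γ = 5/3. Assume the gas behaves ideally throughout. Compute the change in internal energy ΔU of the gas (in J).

V₁ = nRT₁/P₁ = 0.677×8.314×405/184 = 12.4 L.
Adiabatic: TV^(γ−1) = const ⇒ T₂ = 405×(3.36)^0.667 = 908 K; PV^γ = const ⇒ P₂ = 1380 kPa.
For an ideal gas ΔU = nCvΔT with Cv = (3/2)R = 12.5 J/(mol·K).
ΔU = 0.677×12.5×(908−405) = 4240 J.

4240 J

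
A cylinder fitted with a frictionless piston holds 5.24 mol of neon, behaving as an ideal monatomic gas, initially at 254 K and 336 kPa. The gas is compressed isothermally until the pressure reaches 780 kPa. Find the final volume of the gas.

14.2 L

V₁ = nRT₁/P₁ = 5.24×8.314×254/336 = 32.9 L.
Isothermal: T stays 254 K; PV = const ⇒ V₂ = 14.2 L, P₂ = 780 kPa.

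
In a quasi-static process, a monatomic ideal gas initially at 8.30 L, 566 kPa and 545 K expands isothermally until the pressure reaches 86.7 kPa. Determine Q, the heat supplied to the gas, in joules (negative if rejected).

n = P₁V₁/(RT₁) = 566×8.30/(8.314×545) = 1.04 mol.
Isothermal: T stays 545 K; PV = const ⇒ V₂ = 54.2 L, P₂ = 86.7 kPa.
ΔU = 0 (ideal gas, T constant).
W = nRT ln(V₂/V₁) = 1.04×8.314×545×ln(6.53) = 8810 J.
Q = ΔU + W = 8810 J.

8810 J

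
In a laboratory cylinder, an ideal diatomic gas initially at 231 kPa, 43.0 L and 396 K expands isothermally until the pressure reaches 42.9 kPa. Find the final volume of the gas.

Isothermal: T stays 396 K; PV = const ⇒ V₂ = 232 L, P₂ = 42.9 kPa.

232 L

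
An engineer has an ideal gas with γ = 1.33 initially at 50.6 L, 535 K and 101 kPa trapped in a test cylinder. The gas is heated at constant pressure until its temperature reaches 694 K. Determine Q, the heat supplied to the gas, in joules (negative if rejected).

n = P₁V₁/(RT₁) = 101×50.6/(8.314×535) = 1.15 mol.
Isobaric: P stays 101 kPa; V/T = const ⇒ T₂ = 694 K, V₂ = 65.6 L.
W = PΔV = 101×(65.6−50.6) kPa·L = 1520 J.
ΔU = nCvΔT = 1.15×25.2×(694−535) = 4600 J.
Q = ΔU + W = nCpΔT = 6120 J.

6120 J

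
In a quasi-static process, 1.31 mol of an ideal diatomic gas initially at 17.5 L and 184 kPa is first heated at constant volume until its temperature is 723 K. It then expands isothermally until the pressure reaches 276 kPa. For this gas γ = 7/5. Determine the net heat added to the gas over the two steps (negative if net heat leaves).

T₁ = P₁V₁/(nR) = 184×17.5/(1.31×8.314) = 296 K.
Step 1 — Isochoric: V stays 17.5 L; P/T = const ⇒ T₂ = 723 K, P₂ = 450 kPa.
W = 0 (no volume change).
ΔU = nCvΔT = 1.31×20.8×(723−296) = 11600 J.
Q = ΔU = 11600 J.
State after step 1: P = 450 kPa, V = 17.5 L, T = 723 K.
Step 2 — Isothermal: T stays 723 K; PV = const ⇒ V₂ = 28.5 L, P₂ = 276 kPa.
ΔU = 0 (ideal gas, T constant).
W = nRT ln(V₂/V₁) = 1.31×8.314×723×ln(1.63) = 3850 J.
Q = ΔU + W = 3850 J.
Net over both steps: W = 3850 J, Q = 15500 J, ΔU = 11600 J.

15500 J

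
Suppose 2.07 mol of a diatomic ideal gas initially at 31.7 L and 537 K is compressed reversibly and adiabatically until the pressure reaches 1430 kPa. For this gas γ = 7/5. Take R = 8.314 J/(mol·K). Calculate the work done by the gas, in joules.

-13300 J

P₁ = nRT₁/V₁ = 2.07×8.314×537/31.7 = 292 kPa.
Adiabatic: T₂/T₁ = (P₂/P₁)^((γ−1)/γ) ⇒ T₂ = 537×(4.91)^0.286 = 846 K; V₂ = 10.2 L.
ΔU = nCvΔT = 2.07×20.8×(846−537) = 13300 J.
Q = 0 for an adiabatic process, so W = −ΔU = -13300 J.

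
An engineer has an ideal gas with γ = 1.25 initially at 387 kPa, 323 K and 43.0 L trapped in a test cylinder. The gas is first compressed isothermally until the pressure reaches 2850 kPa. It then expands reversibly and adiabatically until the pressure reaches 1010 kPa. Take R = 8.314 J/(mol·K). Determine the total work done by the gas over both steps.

n = P₁V₁/(RT₁) = 387×43.0/(8.314×323) = 6.20 mol.
Step 1 — Isothermal: T stays 323 K; PV = const ⇒ V₂ = 5.84 L, P₂ = 2850 kPa.
ΔU = 0 (ideal gas, T constant).
W = nRT ln(V₂/V₁) = 6.20×8.314×323×ln(0.136) = -33200 J.
Q = ΔU + W = -33200 J.
State after step 1: P = 2850 kPa, V = 5.84 L, T = 323 K.
Step 2 — Adiabatic: T₂/T₁ = (P₂/P₁)^((γ−1)/γ) ⇒ T₂ = 323×(0.354)^0.200 = 262 K; V₂ = 13.4 L.
ΔU = nCvΔT = 6.20×33.3×(262−323) = -12500 J.
Q = 0 for an adiabatic process, so W = −ΔU = 12500 J.
Net over both steps: W = -20800 J, Q = -33200 J, ΔU = -12500 J.

-20800 J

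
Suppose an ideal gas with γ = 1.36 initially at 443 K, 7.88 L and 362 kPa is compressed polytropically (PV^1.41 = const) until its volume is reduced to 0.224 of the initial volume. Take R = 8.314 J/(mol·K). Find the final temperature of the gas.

818 K

Polytropic n=1.41: T₂ = T₁(V₁/V₂)^(n−1) = 443×(4.46)^0.41 = 818 K; P₂ = P₁(V₁/V₂)^n = 2980 kPa.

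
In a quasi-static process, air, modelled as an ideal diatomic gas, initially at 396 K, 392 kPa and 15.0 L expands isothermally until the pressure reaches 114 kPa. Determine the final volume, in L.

51.6 L

Isothermal: T stays 396 K; PV = const ⇒ V₂ = 51.6 L, P₂ = 114 kPa.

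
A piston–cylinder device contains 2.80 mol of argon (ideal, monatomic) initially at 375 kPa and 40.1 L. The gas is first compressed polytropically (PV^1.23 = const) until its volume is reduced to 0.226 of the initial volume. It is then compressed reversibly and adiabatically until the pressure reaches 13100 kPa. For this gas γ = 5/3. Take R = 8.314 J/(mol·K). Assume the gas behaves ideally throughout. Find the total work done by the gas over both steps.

-58200 J

T₁ = P₁V₁/(nR) = 375×40.1/(2.80×8.314) = 646 K.
Step 1 — Polytropic n=1.23: T₂ = T₁(V₁/V₂)^(n−1) = 646×(4.42)^0.23 = 909 K; P₂ = P₁(V₁/V₂)^n = 2340 kPa.
W = (P₁V₁−P₂V₂)/(n−1) = (375×40.1−2340×9.06)/0.23 = -26700 J.
ΔU = nCvΔT = 2.80×12.5×(909−646) = 9200 J.
Q = ΔU + W = -17500 J.
State after step 1: P = 2340 kPa, V = 9.06 L, T = 909 K.
Step 2 — Adiabatic: T₂/T₁ = (P₂/P₁)^((γ−1)/γ) ⇒ T₂ = 909×(5.61)^0.400 = 1810 K; V₂ = 3.22 L.
ΔU = nCvΔT = 2.80×12.5×(1810−909) = 31500 J.
Q = 0 for an adiabatic process, so W = −ΔU = -31500 J.
Net over both steps: W = -58200 J, Q = -17500 J, ΔU = 40700 J.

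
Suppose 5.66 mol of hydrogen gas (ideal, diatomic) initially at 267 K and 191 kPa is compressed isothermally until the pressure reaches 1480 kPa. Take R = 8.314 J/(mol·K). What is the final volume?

V₁ = nRT₁/P₁ = 5.66×8.314×267/191 = 65.8 L.
Isothermal: T stays 267 K; PV = const ⇒ V₂ = 8.49 L, P₂ = 1480 kPa.

8.49 L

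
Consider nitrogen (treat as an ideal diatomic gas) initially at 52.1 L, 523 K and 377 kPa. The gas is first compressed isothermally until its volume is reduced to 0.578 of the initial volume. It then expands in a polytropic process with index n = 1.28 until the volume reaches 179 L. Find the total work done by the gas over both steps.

16800 J

n = P₁V₁/(RT₁) = 377×52.1/(8.314×523) = 4.52 mol.
Step 1 — Isothermal: T stays 523 K; PV = const ⇒ V₂ = 30.1 L, P₂ = 652 kPa.
ΔU = 0 (ideal gas, T constant).
W = nRT ln(V₂/V₁) = 4.52×8.314×523×ln(0.578) = -10800 J.
Q = ΔU + W = -10800 J.
State after step 1: P = 652 kPa, V = 30.1 L, T = 523 K.
Step 2 — Polytropic n=1.28: T₂ = T₁(V₁/V₂)^(n−1) = 523×(0.168)^0.28 = 318 K; P₂ = P₁(V₁/V₂)^n = 66.6 kPa.
W = (P₁V₁−P₂V₂)/(n−1) = (652×30.1−66.6×179)/0.28 = 27600 J.
ΔU = nCvΔT = 4.52×20.8×(318−523) = -19300 J.
Q = ΔU + W = 8270 J.
Net over both steps: W = 16800 J, Q = -2500 J, ΔU = -19300 J.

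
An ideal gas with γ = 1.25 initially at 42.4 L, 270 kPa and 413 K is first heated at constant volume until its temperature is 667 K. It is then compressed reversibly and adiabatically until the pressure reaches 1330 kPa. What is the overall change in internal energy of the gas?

46600 J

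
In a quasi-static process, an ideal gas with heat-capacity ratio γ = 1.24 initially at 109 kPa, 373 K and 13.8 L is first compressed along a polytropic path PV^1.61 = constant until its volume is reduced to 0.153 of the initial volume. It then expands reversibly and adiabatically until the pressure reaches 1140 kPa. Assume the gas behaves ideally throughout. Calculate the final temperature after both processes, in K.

n = P₁V₁/(RT₁) = 109×13.8/(8.314×373) = 0.485 mol.
Step 1 — Polytropic n=1.61: T₂ = T₁(V₁/V₂)^(n−1) = 373×(6.54)^0.61 = 1170 K; P₂ = P₁(V₁/V₂)^n = 2240 kPa.
W = (P₁V₁−P₂V₂)/(n−1) = (109×13.8−2240×2.11)/0.61 = -5280 J.
ΔU = nCvΔT = 0.485×34.6×(1170−373) = 13400 J.
Q = ΔU + W = 8150 J.
State after step 1: P = 2240 kPa, V = 2.11 L, T = 1170 K.
Step 2 — Adiabatic: T₂/T₁ = (P₂/P₁)^((γ−1)/γ) ⇒ T₂ = 1170×(0.509)^0.194 = 1030 K; V₂ = 3.64 L.
ΔU = nCvΔT = 0.485×34.6×(1030−1170) = -2410 J.
Q = 0 for an adiabatic process, so W = −ΔU = 2410 J.
Net over both steps: W = -2870 J, Q = 8150 J, ΔU = 11000 J.

1030 K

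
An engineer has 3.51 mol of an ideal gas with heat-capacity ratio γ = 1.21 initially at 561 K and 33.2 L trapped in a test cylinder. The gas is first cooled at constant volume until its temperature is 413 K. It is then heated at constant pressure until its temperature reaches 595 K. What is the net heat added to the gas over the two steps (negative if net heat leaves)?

P₁ = nRT₁/V₁ = 3.51×8.314×561/33.2 = 493 kPa.
Step 1 — Isochoric: V stays 33.2 L; P/T = const ⇒ T₂ = 413 K, P₂ = 363 kPa.
W = 0 (no volume change).
ΔU = nCvΔT = 3.51×39.6×(413−561) = -20600 J.
Q = ΔU = -20600 J.
State after step 1: P = 363 kPa, V = 33.2 L, T = 413 K.
Step 2 — Isobaric: P stays 363 kPa; V/T = const ⇒ T₂ = 595 K, V₂ = 47.8 L.
W = PΔV = 363×(47.8−33.2) kPa·L = 5310 J.
ΔU = nCvΔT = 3.51×39.6×(595−413) = 25300 J.
Q = ΔU + W = nCpΔT = 30600 J.
Net over both steps: W = 5310 J, Q = 10000 J, ΔU = 4720 J.

10000 J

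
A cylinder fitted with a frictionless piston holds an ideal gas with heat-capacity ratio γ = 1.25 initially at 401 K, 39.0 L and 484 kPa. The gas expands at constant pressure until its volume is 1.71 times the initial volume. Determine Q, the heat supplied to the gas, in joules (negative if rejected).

n = P₁V₁/(RT₁) = 484×39.0/(8.314×401) = 5.66 mol.
Isobaric: P stays 484 kPa; V/T = const ⇒ T₂ = 686 K, V₂ = 66.7 L.
W = PΔV = 484×(66.7−39.0) kPa·L = 13400 J.
ΔU = nCvΔT = 5.66×33.3×(686−401) = 53600 J.
Q = ΔU + W = nCpΔT = 67000 J.

67000 J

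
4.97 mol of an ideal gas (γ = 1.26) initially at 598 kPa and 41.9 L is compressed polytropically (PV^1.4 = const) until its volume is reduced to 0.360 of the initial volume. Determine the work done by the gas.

-31600 J

T₁ = P₁V₁/(nR) = 598×41.9/(4.97×8.314) = 606 K.
Polytropic n=1.4: T₂ = T₁(V₁/V₂)^(n−1) = 606×(2.78)^0.40 = 912 K; P₂ = P₁(V₁/V₂)^n = 2500 kPa.
W = (P₁V₁−P₂V₂)/(n−1) = (598×41.9−2500×15.1)/0.40 = -31600 J.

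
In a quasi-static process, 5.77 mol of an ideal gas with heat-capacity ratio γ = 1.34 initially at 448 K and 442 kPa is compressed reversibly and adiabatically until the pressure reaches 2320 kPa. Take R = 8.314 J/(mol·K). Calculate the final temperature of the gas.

682 K

V₁ = nRT₁/P₁ = 5.77×8.314×448/442 = 48.6 L.
Adiabatic: T₂/T₁ = (P₂/P₁)^((γ−1)/γ) ⇒ T₂ = 448×(5.25)^0.254 = 682 K; V₂ = 14.1 L.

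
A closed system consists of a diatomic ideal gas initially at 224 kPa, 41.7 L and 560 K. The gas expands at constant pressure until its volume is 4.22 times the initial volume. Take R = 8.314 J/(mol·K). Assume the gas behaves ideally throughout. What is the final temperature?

2360 K

Isobaric: P stays 224 kPa; V/T = const ⇒ T₂ = 2360 K, V₂ = 176 L.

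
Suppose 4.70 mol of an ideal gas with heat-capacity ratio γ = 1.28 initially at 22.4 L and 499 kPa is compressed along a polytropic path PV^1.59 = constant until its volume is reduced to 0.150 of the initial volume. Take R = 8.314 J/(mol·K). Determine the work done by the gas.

T₁ = P₁V₁/(nR) = 499×22.4/(4.70×8.314) = 286 K.
Polytropic n=1.59: T₂ = T₁(V₁/V₂)^(n−1) = 286×(6.67)^0.59 = 876 K; P₂ = P₁(V₁/V₂)^n = 10200 kPa.
W = (P₁V₁−P₂V₂)/(n−1) = (499×22.4−10200×3.36)/0.59 = -39100 J.

-39100 J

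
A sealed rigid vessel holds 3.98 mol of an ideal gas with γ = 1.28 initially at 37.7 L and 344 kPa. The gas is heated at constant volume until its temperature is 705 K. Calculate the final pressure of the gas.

T₁ = P₁V₁/(nR) = 344×37.7/(3.98×8.314) = 392 K.
Isochoric: V stays 37.7 L; P/T = const ⇒ T₂ = 705 K, P₂ = 619 kPa.

619 kPa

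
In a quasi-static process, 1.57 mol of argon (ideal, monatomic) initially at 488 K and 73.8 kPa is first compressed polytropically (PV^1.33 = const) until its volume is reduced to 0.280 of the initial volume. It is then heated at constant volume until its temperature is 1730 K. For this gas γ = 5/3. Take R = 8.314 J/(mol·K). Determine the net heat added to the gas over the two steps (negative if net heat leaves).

V₁ = nRT₁/P₁ = 1.57×8.314×488/73.8 = 86.3 L.
Step 1 — Polytropic n=1.33: T₂ = T₁(V₁/V₂)^(n−1) = 488×(3.57)^0.33 = 743 K; P₂ = P₁(V₁/V₂)^n = 401 kPa.
W = (P₁V₁−P₂V₂)/(n−1) = (73.8×86.3−401×24.2)/0.33 = -10100 J.
ΔU = nCvΔT = 1.57×12.5×(743−488) = 4990 J.
Q = ΔU + W = -5090 J.
State after step 1: P = 401 kPa, V = 24.2 L, T = 743 K.
Step 2 — Isochoric: V stays 24.2 L; P/T = const ⇒ T₂ = 1730 K, P₂ = 934 kPa.
W = 0 (no volume change).
ΔU = nCvΔT = 1.57×12.5×(1730−743) = 19300 J.
Q = ΔU = 19300 J.
Net over both steps: W = -10100 J, Q = 14200 J, ΔU = 24300 J.

14200 J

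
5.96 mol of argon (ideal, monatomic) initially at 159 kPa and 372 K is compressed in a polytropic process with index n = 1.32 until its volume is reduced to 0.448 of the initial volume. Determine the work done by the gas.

-16900 J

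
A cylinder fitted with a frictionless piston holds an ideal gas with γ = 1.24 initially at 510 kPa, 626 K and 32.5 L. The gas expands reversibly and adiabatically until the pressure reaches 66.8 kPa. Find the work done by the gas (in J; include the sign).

22500 J

n = P₁V₁/(RT₁) = 510×32.5/(8.314×626) = 3.18 mol.
Adiabatic: T₂/T₁ = (P₂/P₁)^((γ−1)/γ) ⇒ T₂ = 626×(0.131)^0.194 = 422 K; V₂ = 167 L.
ΔU = nCvΔT = 3.18×34.6×(422−626) = -22500 J.
Q = 0 for an adiabatic process, so W = −ΔU = 22500 J.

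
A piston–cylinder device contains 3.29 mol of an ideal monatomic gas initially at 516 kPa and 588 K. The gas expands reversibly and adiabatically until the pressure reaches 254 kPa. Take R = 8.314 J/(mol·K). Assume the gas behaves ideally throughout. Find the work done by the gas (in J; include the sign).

5960 J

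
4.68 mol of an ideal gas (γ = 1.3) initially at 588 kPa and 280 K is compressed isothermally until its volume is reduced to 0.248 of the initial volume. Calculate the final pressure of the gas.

2370 kPa

V₁ = nRT₁/P₁ = 4.68×8.314×280/588 = 18.5 L.
Isothermal: T stays 280 K; PV = const ⇒ V₂ = 4.60 L, P₂ = 2370 kPa.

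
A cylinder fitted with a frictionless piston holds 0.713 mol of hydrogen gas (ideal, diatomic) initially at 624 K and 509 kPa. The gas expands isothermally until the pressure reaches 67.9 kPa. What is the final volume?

54.5 L

V₁ = nRT₁/P₁ = 0.713×8.314×624/509 = 7.27 L.
Isothermal: T stays 624 K; PV = const ⇒ V₂ = 54.5 L, P₂ = 67.9 kPa.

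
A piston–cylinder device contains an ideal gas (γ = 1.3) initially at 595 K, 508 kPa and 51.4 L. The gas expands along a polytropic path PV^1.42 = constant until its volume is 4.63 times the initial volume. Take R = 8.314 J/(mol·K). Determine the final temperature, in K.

Polytropic n=1.42: T₂ = T₁(V₁/V₂)^(n−1) = 595×(0.216)^0.42 = 313 K; P₂ = P₁(V₁/V₂)^n = 57.6 kPa.

313 K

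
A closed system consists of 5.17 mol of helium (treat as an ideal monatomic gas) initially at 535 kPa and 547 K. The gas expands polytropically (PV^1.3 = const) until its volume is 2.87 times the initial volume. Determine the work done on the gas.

V₁ = nRT₁/P₁ = 5.17×8.314×547/535 = 43.9 L.
Polytropic n=1.3: T₂ = T₁(V₁/V₂)^(n−1) = 547×(0.348)^0.30 = 399 K; P₂ = P₁(V₁/V₂)^n = 136 kPa.
W = (P₁V₁−P₂V₂)/(n−1) = (535×43.9−136×126)/0.30 = 21300 J.
Work done on the gas = −W_by = -21300 J.

-21300 J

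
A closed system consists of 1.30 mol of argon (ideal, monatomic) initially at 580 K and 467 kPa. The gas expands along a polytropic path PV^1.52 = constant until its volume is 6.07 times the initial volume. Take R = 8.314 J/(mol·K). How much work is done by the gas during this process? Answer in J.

7340 J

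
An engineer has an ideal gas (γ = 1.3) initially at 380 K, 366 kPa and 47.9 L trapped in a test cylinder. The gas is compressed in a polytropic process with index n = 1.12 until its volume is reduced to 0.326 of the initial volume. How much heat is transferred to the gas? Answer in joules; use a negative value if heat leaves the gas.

-12600 J

n = P₁V₁/(RT₁) = 366×47.9/(8.314×380) = 5.55 mol.
Polytropic n=1.12: T₂ = T₁(V₁/V₂)^(n−1) = 380×(3.07)^0.12 = 435 K; P₂ = P₁(V₁/V₂)^n = 1280 kPa.
W = (P₁V₁−P₂V₂)/(n−1) = (366×47.9−1280×15.6)/0.12 = -21000 J.
ΔU = nCvΔT = 5.55×27.7×(435−380) = 8410 J.
Q = ΔU + W = -12600 J.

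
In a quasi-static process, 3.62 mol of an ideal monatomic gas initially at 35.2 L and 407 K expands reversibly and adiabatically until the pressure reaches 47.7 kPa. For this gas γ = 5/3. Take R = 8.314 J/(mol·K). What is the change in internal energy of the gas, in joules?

-10100 J

P₁ = nRT₁/V₁ = 3.62×8.314×407/35.2 = 348 kPa.
Adiabatic: T₂/T₁ = (P₂/P₁)^((γ−1)/γ) ⇒ T₂ = 407×(0.137)^0.400 = 184 K; V₂ = 116 L.
For an ideal gas ΔU = nCvΔT with Cv = (3/2)R = 12.5 J/(mol·K).
ΔU = 3.62×12.5×(184−407) = -10100 J.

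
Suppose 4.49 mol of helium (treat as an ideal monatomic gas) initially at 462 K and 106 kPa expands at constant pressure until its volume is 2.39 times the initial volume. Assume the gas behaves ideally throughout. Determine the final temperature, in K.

V₁ = nRT₁/P₁ = 4.49×8.314×462/106 = 163 L.
Isobaric: P stays 106 kPa; V/T = const ⇒ T₂ = 1100 K, V₂ = 389 L.

1100 K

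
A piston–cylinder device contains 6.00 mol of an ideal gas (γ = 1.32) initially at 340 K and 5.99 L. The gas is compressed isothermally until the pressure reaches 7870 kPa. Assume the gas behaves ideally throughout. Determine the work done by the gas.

-17300 J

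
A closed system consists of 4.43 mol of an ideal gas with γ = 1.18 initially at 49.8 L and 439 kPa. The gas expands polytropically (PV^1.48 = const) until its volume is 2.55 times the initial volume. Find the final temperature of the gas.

379 K

T₁ = P₁V₁/(nR) = 439×49.8/(4.43×8.314) = 594 K.
Polytropic n=1.48: T₂ = T₁(V₁/V₂)^(n−1) = 594×(0.392)^0.48 = 379 K; P₂ = P₁(V₁/V₂)^n = 110 kPa.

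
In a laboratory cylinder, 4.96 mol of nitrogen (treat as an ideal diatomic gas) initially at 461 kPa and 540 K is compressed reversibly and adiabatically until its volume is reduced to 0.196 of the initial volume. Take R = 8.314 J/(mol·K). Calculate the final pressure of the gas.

4510 kPa

V₁ = nRT₁/P₁ = 4.96×8.314×540/461 = 48.3 L.
Adiabatic: TV^(γ−1) = const ⇒ T₂ = 540×(5.10)^0.400 = 1040 K; PV^γ = const ⇒ P₂ = 4510 kPa.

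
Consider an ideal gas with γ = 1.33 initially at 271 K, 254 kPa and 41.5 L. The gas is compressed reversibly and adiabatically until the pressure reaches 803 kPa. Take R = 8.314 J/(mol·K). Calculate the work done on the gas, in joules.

10600 J

n = P₁V₁/(RT₁) = 254×41.5/(8.314×271) = 4.68 mol.
Adiabatic: T₂/T₁ = (P₂/P₁)^((γ−1)/γ) ⇒ T₂ = 271×(3.16)^0.248 = 361 K; V₂ = 17.5 L.
ΔU = nCvΔT = 4.68×25.2×(361−271) = 10600 J.
Q = 0 for an adiabatic process, so W = −ΔU = -10600 J.
Work done on the gas = −W_by = 10600 J.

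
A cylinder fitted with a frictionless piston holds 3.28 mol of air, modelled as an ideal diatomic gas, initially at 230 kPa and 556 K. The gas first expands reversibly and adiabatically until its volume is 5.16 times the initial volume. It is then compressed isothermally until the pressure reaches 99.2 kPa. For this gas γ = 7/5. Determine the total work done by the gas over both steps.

V₁ = nRT₁/P₁ = 3.28×8.314×556/230 = 65.9 L.
Step 1 — Adiabatic: TV^(γ−1) = const ⇒ T₂ = 556×(0.194)^0.400 = 288 K; PV^γ = const ⇒ P₂ = 23.1 kPa.
ΔU = nCvΔT = 3.28×20.8×(288−556) = -18200 J.
Q = 0 for an adiabatic process, so W = −ΔU = 18200 J.
State after step 1: P = 23.1 kPa, V = 340 L, T = 288 K.
Step 2 — Isothermal: T stays 288 K; PV = const ⇒ V₂ = 79.3 L, P₂ = 99.2 kPa.
ΔU = 0 (ideal gas, T constant).
W = nRT ln(V₂/V₁) = 3.28×8.314×288×ln(0.233) = -11500 J.
Q = ΔU + W = -11500 J.
Net over both steps: W = 6790 J, Q = -11500 J, ΔU = -18200 J.

6790 J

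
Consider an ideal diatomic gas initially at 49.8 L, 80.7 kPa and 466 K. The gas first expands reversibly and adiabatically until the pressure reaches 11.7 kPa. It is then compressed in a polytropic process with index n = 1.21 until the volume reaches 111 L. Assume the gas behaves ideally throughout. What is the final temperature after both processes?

n = P₁V₁/(RT₁) = 80.7×49.8/(8.314×466) = 1.04 mol.
Step 1 — Adiabatic: T₂/T₁ = (P₂/P₁)^((γ−1)/γ) ⇒ T₂ = 466×(0.145)^0.286 = 268 K; V₂ = 198 L.
ΔU = nCvΔT = 1.04×20.8×(268−466) = -4260 J.
Q = 0 for an adiabatic process, so W = −ΔU = 4260 J.
State after step 1: P = 11.7 kPa, V = 198 L, T = 268 K.
Step 2 — Polytropic n=1.21: T₂ = T₁(V₁/V₂)^(n−1) = 268×(1.78)^0.21 = 303 K; P₂ = P₁(V₁/V₂)^n = 23.5 kPa.
W = (P₁V₁−P₂V₂)/(n−1) = (11.7×198−23.5×111)/0.21 = -1420 J.
ΔU = nCvΔT = 1.04×20.8×(303−268) = 747 J.
Q = ΔU + W = -676 J.
Net over both steps: W = 2840 J, Q = -676 J, ΔU = -3510 J.

303 K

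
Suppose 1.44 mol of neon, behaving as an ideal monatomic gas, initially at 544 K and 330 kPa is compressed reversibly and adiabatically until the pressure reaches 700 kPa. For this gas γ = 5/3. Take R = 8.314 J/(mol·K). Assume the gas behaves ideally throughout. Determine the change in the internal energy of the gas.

V₁ = nRT₁/P₁ = 1.44×8.314×544/330 = 19.7 L.
Adiabatic: T₂/T₁ = (P₂/P₁)^((γ−1)/γ) ⇒ T₂ = 544×(2.12)^0.400 = 735 K; V₂ = 12.6 L.
For an ideal gas ΔU = nCvΔT with Cv = (3/2)R = 12.5 J/(mol·K).
ΔU = 1.44×12.5×(735−544) = 3430 J.

3430 J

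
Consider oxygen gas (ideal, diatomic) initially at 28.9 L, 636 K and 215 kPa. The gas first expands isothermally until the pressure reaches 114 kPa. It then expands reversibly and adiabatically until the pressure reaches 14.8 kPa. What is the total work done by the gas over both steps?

n = P₁V₁/(RT₁) = 215×28.9/(8.314×636) = 1.18 mol.
Step 1 — Isothermal: T stays 636 K; PV = const ⇒ V₂ = 54.5 L, P₂ = 114 kPa.
ΔU = 0 (ideal gas, T constant).
W = nRT ln(V₂/V₁) = 1.18×8.314×636×ln(1.89) = 3940 J.
Q = ΔU + W = 3940 J.
State after step 1: P = 114 kPa, V = 54.5 L, T = 636 K.
Step 2 — Adiabatic: T₂/T₁ = (P₂/P₁)^((γ−1)/γ) ⇒ T₂ = 636×(0.130)^0.286 = 355 K; V₂ = 234 L.
ΔU = nCvΔT = 1.18×20.8×(355−636) = -6870 J.
Q = 0 for an adiabatic process, so W = −ΔU = 6870 J.
Net over both steps: W = 10800 J, Q = 3940 J, ΔU = -6870 J.

10800 J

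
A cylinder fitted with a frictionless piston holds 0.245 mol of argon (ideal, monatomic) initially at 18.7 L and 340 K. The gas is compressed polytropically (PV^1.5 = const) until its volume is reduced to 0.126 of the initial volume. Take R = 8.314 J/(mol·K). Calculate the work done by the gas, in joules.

P₁ = nRT₁/V₁ = 0.245×8.314×340/18.7 = 37.0 kPa.
Polytropic n=1.5: T₂ = T₁(V₁/V₂)^(n−1) = 340×(7.94)^0.50 = 958 K; P₂ = P₁(V₁/V₂)^n = 828 kPa.
W = (P₁V₁−P₂V₂)/(n−1) = (37.0×18.7−828×2.36)/0.50 = -2520 J.

-2520 J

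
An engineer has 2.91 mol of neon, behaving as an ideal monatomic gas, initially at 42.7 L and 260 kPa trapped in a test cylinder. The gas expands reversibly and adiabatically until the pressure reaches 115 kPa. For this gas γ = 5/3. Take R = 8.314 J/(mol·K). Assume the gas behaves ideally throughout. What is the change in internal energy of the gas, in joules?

T₁ = P₁V₁/(nR) = 260×42.7/(2.91×8.314) = 459 K.
Adiabatic: T₂/T₁ = (P₂/P₁)^((γ−1)/γ) ⇒ T₂ = 459×(0.442)^0.400 = 331 K; V₂ = 69.7 L.
For an ideal gas ΔU = nCvΔT with Cv = (3/2)R = 12.5 J/(mol·K).
ΔU = 2.91×12.5×(331−459) = -4640 J.

-4640 J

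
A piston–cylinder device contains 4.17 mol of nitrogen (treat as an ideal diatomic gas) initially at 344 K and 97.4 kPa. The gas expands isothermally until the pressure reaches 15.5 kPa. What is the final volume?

769 L

V₁ = nRT₁/P₁ = 4.17×8.314×344/97.4 = 122 L.
Isothermal: T stays 344 K; PV = const ⇒ V₂ = 769 L, P₂ = 15.5 kPa.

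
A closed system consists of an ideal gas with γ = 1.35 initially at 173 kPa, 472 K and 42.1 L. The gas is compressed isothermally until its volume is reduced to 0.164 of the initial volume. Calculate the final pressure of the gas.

Isothermal: T stays 472 K; PV = const ⇒ V₂ = 6.90 L, P₂ = 1050 kPa.

1050 kPa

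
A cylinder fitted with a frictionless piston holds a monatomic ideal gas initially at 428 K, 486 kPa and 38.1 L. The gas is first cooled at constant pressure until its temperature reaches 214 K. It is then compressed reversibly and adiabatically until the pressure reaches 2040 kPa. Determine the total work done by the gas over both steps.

n = P₁V₁/(RT₁) = 486×38.1/(8.314×428) = 5.20 mol.
Step 1 — Isobaric: P stays 486 kPa; V/T = const ⇒ T₂ = 214 K, V₂ = 19.1 L.
W = PΔV = 486×(19.1−38.1) kPa·L = -9260 J.
ΔU = nCvΔT = 5.20×12.5×(214−428) = -13900 J.
Q = ΔU + W = nCpΔT = -23100 J.
State after step 1: P = 486 kPa, V = 19.1 L, T = 214 K.
Step 2 — Adiabatic: T₂/T₁ = (P₂/P₁)^((γ−1)/γ) ⇒ T₂ = 214×(4.20)^0.400 = 380 K; V₂ = 8.06 L.
ΔU = nCvΔT = 5.20×12.5×(380−214) = 10800 J.
Q = 0 for an adiabatic process, so W = −ΔU = -10800 J.
Net over both steps: W = -20000 J, Q = -23100 J, ΔU = -3120 J.

-20000 J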